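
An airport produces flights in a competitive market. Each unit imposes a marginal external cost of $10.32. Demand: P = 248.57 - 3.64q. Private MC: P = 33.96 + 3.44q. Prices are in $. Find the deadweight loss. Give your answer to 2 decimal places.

Market equilibrium (private): 33.96 + 3.44q = 248.57 - 3.64q → q_m = 30.3121.
Social marginal cost = private MC + MEC = 44.28 + 3.44q.
Set SMC = demand: 44.28 + 3.44q = 248.57 - 3.64q → q* = 28.8545.
The welfare-loss triangle has base |q_m − q*| and height MEC(q_m) (the vertical gap between SMC and demand is zero at q* and MEC at q_m).
DWL = ½ × 1.4576 × 10.3200 = 7.5212.

DWL = $7.52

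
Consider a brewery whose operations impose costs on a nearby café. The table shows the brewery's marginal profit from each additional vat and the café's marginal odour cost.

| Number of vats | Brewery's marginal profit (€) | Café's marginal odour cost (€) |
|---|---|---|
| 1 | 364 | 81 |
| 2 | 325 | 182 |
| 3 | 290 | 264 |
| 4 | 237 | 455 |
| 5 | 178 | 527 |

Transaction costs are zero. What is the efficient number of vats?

Bargaining reaches the level where marginal profit last exceeds marginal odour cost.
That holds through level 3 (290 ≥ 264) but not at 4 (237 < 455).

3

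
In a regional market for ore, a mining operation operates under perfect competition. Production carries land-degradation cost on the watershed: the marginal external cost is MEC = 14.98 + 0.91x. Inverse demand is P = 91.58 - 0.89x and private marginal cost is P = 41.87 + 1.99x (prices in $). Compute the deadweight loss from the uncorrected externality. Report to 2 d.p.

Market equilibrium (private): 41.87 + 1.99x = 91.58 - 0.89x → x_m = 17.2604.
Social marginal cost = private MC + MEC = 56.85 + 2.90x.
Set SMC = demand: 56.85 + 2.90x = 91.58 - 0.89x → x* = 9.1636.
The loss is the area between SMC and demand from x* to x_m; with linear curves that's a triangle of height MEC(x_m).
DWL = ½ × 8.0968 × 30.6870 = 124.2333.

DWL = $124.23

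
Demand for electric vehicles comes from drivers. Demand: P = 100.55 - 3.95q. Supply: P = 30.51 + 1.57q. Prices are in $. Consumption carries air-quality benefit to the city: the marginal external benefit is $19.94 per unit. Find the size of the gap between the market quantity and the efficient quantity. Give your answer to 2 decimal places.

Market equilibrium (private): 30.51 + 1.57q = 100.55 - 3.95q → q_m = 12.6884.
Social marginal benefit = demand + MEB = 120.49 - 3.95q.
Set SMB = MC: 120.49 - 3.95q = 30.51 + 1.57q → q* = 16.3007.
Gap = |12.6884 − 16.3007| = 3.6123.

3.61 units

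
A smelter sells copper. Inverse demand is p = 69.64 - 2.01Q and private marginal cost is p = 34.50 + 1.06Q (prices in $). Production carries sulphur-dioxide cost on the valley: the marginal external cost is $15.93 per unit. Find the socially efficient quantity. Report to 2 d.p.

Q* = 6.26

Social marginal cost = private MC + MEC = 50.43 + 1.06Q.
Set SMC = demand: 50.43 + 1.06Q = 69.64 - 2.01Q → Q* = 6.2573.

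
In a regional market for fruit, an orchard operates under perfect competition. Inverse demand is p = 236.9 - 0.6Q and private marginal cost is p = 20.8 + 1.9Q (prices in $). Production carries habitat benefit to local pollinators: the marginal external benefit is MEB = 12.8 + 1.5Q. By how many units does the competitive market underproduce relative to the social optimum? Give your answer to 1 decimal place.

142.5 units

Market equilibrium (private): 20.8 + 1.9Q = 236.9 - 0.6Q → Q_m = 86.4400.
Social marginal cost = private MC − MEB = 8.0 + 0.4Q.
Set SMC = demand: 8.0 + 0.4Q = 236.9 - 0.6Q → Q* = 228.9000.
Gap = |86.4400 − 228.9000| = 142.4600.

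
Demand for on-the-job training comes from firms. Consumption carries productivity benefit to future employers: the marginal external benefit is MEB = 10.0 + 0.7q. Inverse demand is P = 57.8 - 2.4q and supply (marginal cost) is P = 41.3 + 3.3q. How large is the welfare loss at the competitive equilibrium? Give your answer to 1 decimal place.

DWL = 14.5

Market equilibrium (private): 41.3 + 3.3q = 57.8 - 2.4q → q_m = 2.8947.
Social marginal benefit = demand + MEB = 67.8 - 1.7q.
Set SMB = MC: 67.8 - 1.7q = 41.3 + 3.3q → q* = 5.3000.
The welfare-loss triangle has base |q_m − q*| and height MEB(q_m) (the vertical gap between SMB and MC is zero at q* and MEB at q_m).
DWL = ½ × 2.4053 × 12.0263 = 14.4634.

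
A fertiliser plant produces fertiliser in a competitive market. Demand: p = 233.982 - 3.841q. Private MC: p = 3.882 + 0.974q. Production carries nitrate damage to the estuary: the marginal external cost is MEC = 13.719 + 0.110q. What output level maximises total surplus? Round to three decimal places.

Social marginal cost = private MC + MEC = 17.601 + 1.084q.
Set SMC = demand: 17.601 + 1.084q = 233.982 - 3.841q → q* = 43.9352.

q* = 43.935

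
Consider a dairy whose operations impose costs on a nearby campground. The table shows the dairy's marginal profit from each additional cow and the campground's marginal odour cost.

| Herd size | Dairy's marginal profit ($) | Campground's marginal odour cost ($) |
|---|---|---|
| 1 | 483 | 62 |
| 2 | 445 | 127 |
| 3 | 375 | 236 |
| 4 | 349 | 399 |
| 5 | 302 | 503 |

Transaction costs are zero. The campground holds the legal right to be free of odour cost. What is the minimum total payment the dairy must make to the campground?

Efficient level: marginal profit ≥ marginal odour cost through level 3, so k* = 3.
With the campground holding the right, the dairy must at least compensate total damage at k*: 62 + 127 + 236 = 425.

$425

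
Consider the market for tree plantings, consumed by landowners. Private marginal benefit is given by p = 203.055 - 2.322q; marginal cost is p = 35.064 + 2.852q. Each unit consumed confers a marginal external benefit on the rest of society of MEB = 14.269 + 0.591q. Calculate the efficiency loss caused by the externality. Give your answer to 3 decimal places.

DWL = 122.128

Market equilibrium (private): 35.064 + 2.852q = 203.055 - 2.322q → q_m = 32.4683.
Social marginal benefit = demand + MEB = 217.324 - 1.731q.
Set SMB = MC: 217.324 - 1.731q = 35.064 + 2.852q → q* = 39.7687.
The loss is the area between SMB and MC from q* to q_m; with linear curves that's a triangle of height MEB(q_m).
DWL = ½ × 7.3004 × 33.4578 = 122.1277.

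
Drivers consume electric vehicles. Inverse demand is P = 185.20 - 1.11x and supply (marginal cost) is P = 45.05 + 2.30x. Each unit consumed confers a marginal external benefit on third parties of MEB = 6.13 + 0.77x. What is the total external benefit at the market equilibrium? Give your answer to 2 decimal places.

Market equilibrium (private): 45.05 + 2.30x = 185.20 - 1.11x → x_m = 41.0997.
Total external benefit = ∫₀^{x_m} (6.13 + 0.77x) dx = 6.13×41.0997 + ½×0.77×41.0997² = 902.2775.

902.28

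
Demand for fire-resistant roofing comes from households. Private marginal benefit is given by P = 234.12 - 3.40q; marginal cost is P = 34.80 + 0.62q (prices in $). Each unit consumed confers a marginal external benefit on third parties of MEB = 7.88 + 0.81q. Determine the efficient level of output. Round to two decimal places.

q* = 64.55

Social marginal benefit = demand + MEB = 242.00 - 2.59q.
Set SMB = MC: 242.00 - 2.59q = 34.80 + 0.62q → q* = 64.5483.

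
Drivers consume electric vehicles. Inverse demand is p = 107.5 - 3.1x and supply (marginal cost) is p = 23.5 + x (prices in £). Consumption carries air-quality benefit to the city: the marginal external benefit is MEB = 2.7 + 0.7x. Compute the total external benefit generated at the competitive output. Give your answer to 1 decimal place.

Market equilibrium (private): 23.5 + x = 107.5 - 3.1x → x_m = 20.4878.
Total external benefit = ∫₀^{x_m} (2.7 + 0.7x) dx = 2.7×20.4878 + ½×0.7×20.4878² = 202.2295.

£202.2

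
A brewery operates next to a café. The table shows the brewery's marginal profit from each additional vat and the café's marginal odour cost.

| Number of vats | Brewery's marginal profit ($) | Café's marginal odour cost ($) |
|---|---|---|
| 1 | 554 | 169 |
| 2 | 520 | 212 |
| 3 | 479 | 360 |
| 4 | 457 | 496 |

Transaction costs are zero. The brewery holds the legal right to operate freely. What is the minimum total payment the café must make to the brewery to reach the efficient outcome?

$457

Left alone the brewery would choose level 4 (marginal profit stays positive).
Efficient level: k* = 3 (marginal profit ≥ marginal odour cost through 3).
The café must at least cover the brewery's forgone profit from cutting 4→3: 457 = 457.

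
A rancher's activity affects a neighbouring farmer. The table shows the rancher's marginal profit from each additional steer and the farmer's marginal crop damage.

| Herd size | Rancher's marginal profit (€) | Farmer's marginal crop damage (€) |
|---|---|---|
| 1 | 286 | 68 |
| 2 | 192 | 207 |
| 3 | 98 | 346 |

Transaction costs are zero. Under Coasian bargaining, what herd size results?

1

Bargaining reaches the level where marginal profit last exceeds marginal crop damage.
That holds through level 1 (286 ≥ 68) but not at 2 (192 < 207).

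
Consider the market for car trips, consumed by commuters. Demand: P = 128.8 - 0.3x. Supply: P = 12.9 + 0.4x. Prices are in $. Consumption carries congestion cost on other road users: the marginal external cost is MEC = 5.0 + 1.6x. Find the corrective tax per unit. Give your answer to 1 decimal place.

tax = $82.1 per unit

Social marginal benefit = demand − MEC = 123.8 - 1.9x.
Set SMB = MC: 123.8 - 1.9x = 12.9 + 0.4x → x* = 48.2174.
The Pigouvian tax equals MEC at x*: 5.0 + 1.6×48.2174 = 82.1478.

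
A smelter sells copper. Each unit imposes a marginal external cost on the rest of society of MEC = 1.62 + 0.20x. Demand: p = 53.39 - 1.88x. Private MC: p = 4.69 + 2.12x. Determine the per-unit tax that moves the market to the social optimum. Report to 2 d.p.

Social marginal cost = private MC + MEC = 6.31 + 2.32x.
Set SMC = demand: 6.31 + 2.32x = 53.39 - 1.88x → x* = 11.2095.
The Pigouvian tax equals MEC at x*: 1.62 + 0.20×11.2095 = 3.8619.

tax = 3.86 per unit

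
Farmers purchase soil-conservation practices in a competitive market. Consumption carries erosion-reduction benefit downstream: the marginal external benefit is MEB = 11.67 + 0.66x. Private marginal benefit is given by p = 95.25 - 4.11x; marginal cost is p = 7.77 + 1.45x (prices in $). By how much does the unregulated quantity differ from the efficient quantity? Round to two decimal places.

4.50 units

Market equilibrium (private): 7.77 + 1.45x = 95.25 - 4.11x → x_m = 15.7338.
Social marginal benefit = demand + MEB = 106.92 - 3.45x.
Set SMB = MC: 106.92 - 3.45x = 7.77 + 1.45x → x* = 20.2347.
Gap = |15.7338 − 20.2347| = 4.5009.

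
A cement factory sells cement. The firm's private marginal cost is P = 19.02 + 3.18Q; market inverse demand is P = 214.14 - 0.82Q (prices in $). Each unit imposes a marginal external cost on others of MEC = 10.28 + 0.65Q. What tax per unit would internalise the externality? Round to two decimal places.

tax = $36.12 per unit

Social marginal cost = private MC + MEC = 29.30 + 3.83Q.
Set SMC = demand: 29.30 + 3.83Q = 214.14 - 0.82Q → Q* = 39.7505.
The Pigouvian tax equals MEC at Q*: 10.28 + 0.65×39.7505 = 36.1178.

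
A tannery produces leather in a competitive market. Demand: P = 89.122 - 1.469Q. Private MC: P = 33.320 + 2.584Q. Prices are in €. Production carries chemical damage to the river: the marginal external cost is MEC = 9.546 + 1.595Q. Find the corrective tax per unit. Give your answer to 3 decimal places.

tax = €22.609 per unit

Social marginal cost = private MC + MEC = 42.866 + 4.179Q.
Set SMC = demand: 42.866 + 4.179Q = 89.122 - 1.469Q → Q* = 8.1898.
The Pigouvian tax equals MEC at Q*: 9.546 + 1.595×8.1898 = 22.6087.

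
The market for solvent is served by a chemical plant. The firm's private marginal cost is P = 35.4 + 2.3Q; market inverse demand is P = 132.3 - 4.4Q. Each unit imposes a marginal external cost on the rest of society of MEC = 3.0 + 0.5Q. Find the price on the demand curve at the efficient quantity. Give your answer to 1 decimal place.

Social marginal cost = private MC + MEC = 38.4 + 2.8Q.
Set SMC = demand: 38.4 + 2.8Q = 132.3 - 4.4Q → Q* = 13.0417.
Consumer price on the demand curve at Q*: 132.3 − 4.4×13.0417 = 74.9165.

P = 74.9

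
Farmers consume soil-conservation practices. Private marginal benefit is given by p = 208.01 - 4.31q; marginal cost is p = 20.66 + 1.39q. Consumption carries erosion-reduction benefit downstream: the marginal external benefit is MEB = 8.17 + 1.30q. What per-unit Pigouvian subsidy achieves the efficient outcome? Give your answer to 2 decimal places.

subsidy = 65.94 per unit

Social marginal benefit = demand + MEB = 216.18 - 3.01q.
Set SMB = MC: 216.18 - 3.01q = 20.66 + 1.39q → q* = 44.4364.
The Pigouvian subsidy equals MEB at q*: 8.17 + 1.30×44.4364 = 65.9373.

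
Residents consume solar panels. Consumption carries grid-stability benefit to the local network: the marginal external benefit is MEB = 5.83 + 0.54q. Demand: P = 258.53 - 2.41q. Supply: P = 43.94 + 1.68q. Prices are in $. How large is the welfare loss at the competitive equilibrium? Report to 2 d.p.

Market equilibrium (private): 43.94 + 1.68q = 258.53 - 2.41q → q_m = 52.4670.
Social marginal benefit = demand + MEB = 264.36 - 1.87q.
Set SMB = MC: 264.36 - 1.87q = 43.94 + 1.68q → q* = 62.0901.
The welfare-loss triangle has base |q_m − q*| and height MEB(q_m) (the vertical gap between SMB and MC is zero at q* and MEB at q_m).
DWL = ½ × 9.6231 × 34.1622 = 164.3731.

DWL = $164.37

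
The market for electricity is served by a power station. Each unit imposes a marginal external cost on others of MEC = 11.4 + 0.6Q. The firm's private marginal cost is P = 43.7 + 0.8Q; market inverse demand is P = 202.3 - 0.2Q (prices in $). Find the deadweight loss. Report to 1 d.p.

Market equilibrium (private): 43.7 + 0.8Q = 202.3 - 0.2Q → Q_m = 158.6000.
Social marginal cost = private MC + MEC = 55.1 + 1.4Q.
Set SMC = demand: 55.1 + 1.4Q = 202.3 - 0.2Q → Q* = 92.0000.
Between Q* and Q_m the wedge SMC − demand runs linearly from 0 to MEC(Q_m), so the loss is a triangle.
DWL = ½ × 66.6000 × 106.5600 = 3548.4480.

DWL = $3548.4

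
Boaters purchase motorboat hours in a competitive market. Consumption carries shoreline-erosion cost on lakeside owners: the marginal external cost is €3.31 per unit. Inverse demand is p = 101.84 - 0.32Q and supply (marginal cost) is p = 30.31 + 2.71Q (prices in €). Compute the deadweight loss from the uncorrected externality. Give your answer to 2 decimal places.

DWL = €1.81

Market equilibrium (private): 30.31 + 2.71Q = 101.84 - 0.32Q → Q_m = 23.6073.
Social marginal benefit = demand − MEC = 98.53 - 0.32Q.
Set SMB = MC: 98.53 - 0.32Q = 30.31 + 2.71Q → Q* = 22.5149.
Between Q* and Q_m the wedge MC − SMB runs linearly from 0 to MEC(Q_m), so the loss is a triangle.
DWL = ½ × 1.0924 × 3.3100 = 1.8079.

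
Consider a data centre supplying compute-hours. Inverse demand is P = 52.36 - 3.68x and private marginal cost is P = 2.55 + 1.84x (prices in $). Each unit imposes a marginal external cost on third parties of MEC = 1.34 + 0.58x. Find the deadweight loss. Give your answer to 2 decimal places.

Market equilibrium (private): 2.55 + 1.84x = 52.36 - 3.68x → x_m = 9.0236.
Social marginal cost = private MC + MEC = 3.89 + 2.42x.
Set SMC = demand: 3.89 + 2.42x = 52.36 - 3.68x → x* = 7.9459.
Between x* and x_m the wedge SMC − demand runs linearly from 0 to MEC(x_m), so the loss is a triangle.
DWL = ½ × 1.0777 × 6.5737 = 3.5422.

DWL = $3.54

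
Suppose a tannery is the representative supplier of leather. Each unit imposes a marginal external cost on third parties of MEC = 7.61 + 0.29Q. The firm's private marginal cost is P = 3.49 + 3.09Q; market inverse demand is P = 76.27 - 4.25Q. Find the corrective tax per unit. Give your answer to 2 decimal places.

Social marginal cost = private MC + MEC = 11.10 + 3.38Q.
Set SMC = demand: 11.10 + 3.38Q = 76.27 - 4.25Q → Q* = 8.5413.
The Pigouvian tax equals MEC at Q*: 7.61 + 0.29×8.5413 = 10.0870.

tax = 10.09 per unit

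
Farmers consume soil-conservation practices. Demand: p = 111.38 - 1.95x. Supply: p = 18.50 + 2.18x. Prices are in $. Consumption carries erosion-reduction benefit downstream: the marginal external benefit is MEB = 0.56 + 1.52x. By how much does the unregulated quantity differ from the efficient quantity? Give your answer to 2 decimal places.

13.31 units

Market equilibrium (private): 18.50 + 2.18x = 111.38 - 1.95x → x_m = 22.4891.
Social marginal benefit = demand + MEB = 111.94 - 0.43x.
Set SMB = MC: 111.94 - 0.43x = 18.50 + 2.18x → x* = 35.8008.
Gap = |22.4891 − 35.8008| = 13.3117.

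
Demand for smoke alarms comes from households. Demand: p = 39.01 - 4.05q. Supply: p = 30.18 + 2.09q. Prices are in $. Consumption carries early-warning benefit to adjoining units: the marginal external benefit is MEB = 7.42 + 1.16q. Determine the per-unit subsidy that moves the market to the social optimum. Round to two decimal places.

subsidy = $11.21 per unit

Social marginal benefit = demand + MEB = 46.43 - 2.89q.
Set SMB = MC: 46.43 - 2.89q = 30.18 + 2.09q → q* = 3.2631.
The Pigouvian subsidy equals MEB at q*: 7.42 + 1.16×3.2631 = 11.2052.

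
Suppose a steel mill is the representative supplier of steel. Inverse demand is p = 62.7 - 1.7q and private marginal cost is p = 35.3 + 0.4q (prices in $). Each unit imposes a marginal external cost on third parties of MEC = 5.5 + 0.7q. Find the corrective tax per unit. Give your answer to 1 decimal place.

Social marginal cost = private MC + MEC = 40.8 + 1.1q.
Set SMC = demand: 40.8 + 1.1q = 62.7 - 1.7q → q* = 7.8214.
The Pigouvian tax equals MEC at q*: 5.5 + 0.7×7.8214 = 10.9750.

tax = $11.0 per unit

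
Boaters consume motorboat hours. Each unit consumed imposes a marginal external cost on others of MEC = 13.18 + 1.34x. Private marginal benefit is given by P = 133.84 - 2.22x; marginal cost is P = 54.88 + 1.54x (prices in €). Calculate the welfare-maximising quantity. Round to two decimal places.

x* = 12.90

Social marginal benefit = demand − MEC = 120.66 - 3.56x.
Set SMB = MC: 120.66 - 3.56x = 54.88 + 1.54x → x* = 12.8980.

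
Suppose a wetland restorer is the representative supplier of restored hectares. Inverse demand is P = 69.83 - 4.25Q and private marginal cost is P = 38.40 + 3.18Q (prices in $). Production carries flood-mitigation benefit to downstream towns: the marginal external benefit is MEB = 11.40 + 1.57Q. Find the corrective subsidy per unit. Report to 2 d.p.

subsidy = $22.87 per unit

Social marginal cost = private MC − MEB = 27.00 + 1.61Q.
Set SMC = demand: 27.00 + 1.61Q = 69.83 - 4.25Q → Q* = 7.3089.
The Pigouvian subsidy equals MEB at Q*: 11.40 + 1.57×7.3089 = 22.8750.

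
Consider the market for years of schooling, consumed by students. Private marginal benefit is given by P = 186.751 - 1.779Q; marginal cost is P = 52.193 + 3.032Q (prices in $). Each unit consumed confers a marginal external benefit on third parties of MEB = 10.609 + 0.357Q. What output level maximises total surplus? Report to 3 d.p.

Social marginal benefit = demand + MEB = 197.360 - 1.422Q.
Set SMB = MC: 197.360 - 1.422Q = 52.193 + 3.032Q → Q* = 32.5925.

Q* = 32.593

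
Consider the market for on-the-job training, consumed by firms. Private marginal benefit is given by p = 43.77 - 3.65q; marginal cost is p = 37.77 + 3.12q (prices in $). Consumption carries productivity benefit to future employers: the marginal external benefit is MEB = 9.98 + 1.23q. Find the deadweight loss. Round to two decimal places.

Market equilibrium (private): 37.77 + 3.12q = 43.77 - 3.65q → q_m = 0.8863.
Social marginal benefit = demand + MEB = 53.75 - 2.42q.
Set SMB = MC: 53.75 - 2.42q = 37.77 + 3.12q → q* = 2.8845.
The loss is the area between SMB and MC from q* to q_m; with linear curves that's a triangle of height MEB(q_m).
DWL = ½ × 1.9982 × 11.0701 = 11.0601.

DWL = $11.06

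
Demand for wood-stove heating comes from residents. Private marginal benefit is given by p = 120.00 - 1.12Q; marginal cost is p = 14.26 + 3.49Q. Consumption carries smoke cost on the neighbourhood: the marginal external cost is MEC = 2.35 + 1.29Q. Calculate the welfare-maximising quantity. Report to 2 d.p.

Q* = 17.52

Social marginal benefit = demand − MEC = 117.65 - 2.41Q.
Set SMB = MC: 117.65 - 2.41Q = 14.26 + 3.49Q → Q* = 17.5237.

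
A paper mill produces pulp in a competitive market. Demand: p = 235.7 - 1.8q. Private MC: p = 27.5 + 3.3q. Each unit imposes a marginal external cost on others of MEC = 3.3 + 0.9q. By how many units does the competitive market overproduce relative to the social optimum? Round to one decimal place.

Market equilibrium (private): 27.5 + 3.3q = 235.7 - 1.8q → q_m = 40.8235.
Social marginal cost = private MC + MEC = 30.8 + 4.2q.
Set SMC = demand: 30.8 + 4.2q = 235.7 - 1.8q → q* = 34.1500.
Gap = |40.8235 − 34.1500| = 6.6735.

6.7 units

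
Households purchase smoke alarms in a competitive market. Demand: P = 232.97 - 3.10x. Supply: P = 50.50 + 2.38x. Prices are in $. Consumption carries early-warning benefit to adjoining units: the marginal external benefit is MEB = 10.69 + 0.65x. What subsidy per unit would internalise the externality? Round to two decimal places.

subsidy = $36.68 per unit

Social marginal benefit = demand + MEB = 243.66 - 2.45x.
Set SMB = MC: 243.66 - 2.45x = 50.50 + 2.38x → x* = 39.9917.
The Pigouvian subsidy equals MEB at x*: 10.69 + 0.65×39.9917 = 36.6846.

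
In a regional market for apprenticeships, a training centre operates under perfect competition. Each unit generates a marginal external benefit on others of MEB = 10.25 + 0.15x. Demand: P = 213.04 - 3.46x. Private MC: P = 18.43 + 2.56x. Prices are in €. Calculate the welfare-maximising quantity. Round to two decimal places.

x* = 34.90

Social marginal cost = private MC − MEB = 8.18 + 2.41x.
Set SMC = demand: 8.18 + 2.41x = 213.04 - 3.46x → x* = 34.8995.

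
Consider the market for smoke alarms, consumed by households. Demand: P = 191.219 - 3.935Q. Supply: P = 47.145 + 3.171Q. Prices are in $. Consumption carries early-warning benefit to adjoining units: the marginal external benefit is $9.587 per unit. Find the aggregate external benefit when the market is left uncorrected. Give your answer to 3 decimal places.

Market equilibrium (private): 47.145 + 3.171Q = 191.219 - 3.935Q → Q_m = 20.2750.
Total external benefit = MEB × Q_m = 9.587 × 20.2750 = 194.3764.

$194.376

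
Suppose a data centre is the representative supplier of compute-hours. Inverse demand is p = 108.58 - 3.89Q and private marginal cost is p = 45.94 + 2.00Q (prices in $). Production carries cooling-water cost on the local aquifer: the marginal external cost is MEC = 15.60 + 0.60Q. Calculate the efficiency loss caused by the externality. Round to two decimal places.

Market equilibrium (private): 45.94 + 2.00Q = 108.58 - 3.89Q → Q_m = 10.6350.
Social marginal cost = private MC + MEC = 61.54 + 2.60Q.
Set SMC = demand: 61.54 + 2.60Q = 108.58 - 3.89Q → Q* = 7.2481.
Height of the DWL triangle at Q_m is SMC(Q_m) − demand(Q_m) = MEC(Q_m) = 21.9810.
DWL = ½ × 3.3869 × 21.9810 = 37.2237.

DWL = $37.22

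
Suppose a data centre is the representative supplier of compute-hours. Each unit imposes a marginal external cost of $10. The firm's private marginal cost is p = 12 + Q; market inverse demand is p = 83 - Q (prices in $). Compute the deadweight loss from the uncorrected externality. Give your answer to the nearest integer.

Market equilibrium (private): 12 + Q = 83 - Q → Q_m = 35.5000.
Social marginal cost = private MC + MEC = 22 + Q.
Set SMC = demand: 22 + Q = 83 - Q → Q* = 30.5000.
Between Q* and Q_m the wedge SMC − demand runs linearly from 0 to MEC(Q_m), so the loss is a triangle.
DWL = ½ × 5.0000 × 10.0000 = 25.0000.

DWL = $25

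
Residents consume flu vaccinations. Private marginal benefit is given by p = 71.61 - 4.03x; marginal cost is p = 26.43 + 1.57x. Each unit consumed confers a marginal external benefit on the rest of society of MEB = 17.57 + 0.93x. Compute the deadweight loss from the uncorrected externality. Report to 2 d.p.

Market equilibrium (private): 26.43 + 1.57x = 71.61 - 4.03x → x_m = 8.0679.
Social marginal benefit = demand + MEB = 89.18 - 3.10x.
Set SMB = MC: 89.18 - 3.10x = 26.43 + 1.57x → x* = 13.4368.
Height of the DWL triangle at x_m is SMB(x_m) − MC(x_m) = MEB(x_m) = 25.0731.
DWL = ½ × 5.3689 × 25.0731 = 67.3075.

DWL = 67.31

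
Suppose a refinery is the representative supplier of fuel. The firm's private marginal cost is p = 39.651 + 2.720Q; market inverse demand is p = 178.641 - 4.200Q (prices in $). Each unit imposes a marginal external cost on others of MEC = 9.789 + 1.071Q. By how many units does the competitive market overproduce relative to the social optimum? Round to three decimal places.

3.917 units

Market equilibrium (private): 39.651 + 2.720Q = 178.641 - 4.200Q → Q_m = 20.0853.
Social marginal cost = private MC + MEC = 49.440 + 3.791Q.
Set SMC = demand: 49.440 + 3.791Q = 178.641 - 4.200Q → Q* = 16.1683.
Gap = |20.0853 − 16.1683| = 3.9170.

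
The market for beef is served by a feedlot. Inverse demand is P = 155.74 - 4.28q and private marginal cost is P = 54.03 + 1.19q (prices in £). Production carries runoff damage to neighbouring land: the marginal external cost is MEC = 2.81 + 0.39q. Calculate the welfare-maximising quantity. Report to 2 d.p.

Social marginal cost = private MC + MEC = 56.84 + 1.58q.
Set SMC = demand: 56.84 + 1.58q = 155.74 - 4.28q → q* = 16.8771.

q* = 16.88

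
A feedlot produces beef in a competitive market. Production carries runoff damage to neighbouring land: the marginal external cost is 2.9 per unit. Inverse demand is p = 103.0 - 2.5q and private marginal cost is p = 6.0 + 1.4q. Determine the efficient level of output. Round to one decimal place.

Social marginal cost = private MC + MEC = 8.9 + 1.4q.
Set SMC = demand: 8.9 + 1.4q = 103.0 - 2.5q → q* = 24.1282.

q* = 24.1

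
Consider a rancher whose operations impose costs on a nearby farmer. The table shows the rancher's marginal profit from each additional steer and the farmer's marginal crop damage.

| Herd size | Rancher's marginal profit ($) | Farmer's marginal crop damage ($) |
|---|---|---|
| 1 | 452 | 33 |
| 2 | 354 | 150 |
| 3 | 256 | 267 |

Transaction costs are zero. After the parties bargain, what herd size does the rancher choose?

Bargaining reaches the level where marginal profit last exceeds marginal crop damage.
That holds through level 2 (354 ≥ 150) but not at 3 (256 < 267).

2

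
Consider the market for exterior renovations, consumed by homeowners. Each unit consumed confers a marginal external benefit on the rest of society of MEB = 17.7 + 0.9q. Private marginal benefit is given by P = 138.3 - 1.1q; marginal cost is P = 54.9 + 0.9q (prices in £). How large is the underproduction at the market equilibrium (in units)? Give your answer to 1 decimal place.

50.2 units

Market equilibrium (private): 54.9 + 0.9q = 138.3 - 1.1q → q_m = 41.7000.
Social marginal benefit = demand + MEB = 156.0 - 0.2q.
Set SMB = MC: 156.0 - 0.2q = 54.9 + 0.9q → q* = 91.9091.
Gap = |41.7000 − 91.9091| = 50.2091.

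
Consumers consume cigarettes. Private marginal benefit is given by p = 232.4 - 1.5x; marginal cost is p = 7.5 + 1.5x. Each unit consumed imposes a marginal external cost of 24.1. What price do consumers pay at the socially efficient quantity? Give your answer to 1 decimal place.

Social marginal benefit = demand − MEC = 208.3 - 1.5x.
Set SMB = MC: 208.3 - 1.5x = 7.5 + 1.5x → x* = 66.9333.
Consumer price on the demand curve at x*: 232.4 − 1.5×66.9333 = 132.0001.

P = 132.0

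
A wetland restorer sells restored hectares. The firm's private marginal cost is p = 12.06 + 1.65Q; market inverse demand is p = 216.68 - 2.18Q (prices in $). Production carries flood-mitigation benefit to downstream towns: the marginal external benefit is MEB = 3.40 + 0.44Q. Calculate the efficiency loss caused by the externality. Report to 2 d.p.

Market equilibrium (private): 12.06 + 1.65Q = 216.68 - 2.18Q → Q_m = 53.4256.
Social marginal cost = private MC − MEB = 8.66 + 1.21Q.
Set SMC = demand: 8.66 + 1.21Q = 216.68 - 2.18Q → Q* = 61.3628.
Between Q* and Q_m the wedge demand − SMC runs linearly from 0 to MEB(Q_m), so the loss is a triangle.
DWL = ½ × 7.9372 × 26.9073 = 106.7843.

DWL = $106.78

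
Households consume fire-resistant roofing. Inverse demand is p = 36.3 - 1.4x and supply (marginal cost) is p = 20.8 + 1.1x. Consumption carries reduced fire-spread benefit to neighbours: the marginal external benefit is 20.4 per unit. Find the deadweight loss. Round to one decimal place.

Market equilibrium (private): 20.8 + 1.1x = 36.3 - 1.4x → x_m = 6.2000.
Social marginal benefit = demand + MEB = 56.7 - 1.4x.
Set SMB = MC: 56.7 - 1.4x = 20.8 + 1.1x → x* = 14.3600.
Height of the DWL triangle at x_m is SMB(x_m) − MC(x_m) = MEB(x_m) = 20.4000.
DWL = ½ × 8.1600 × 20.4000 = 83.2320.

DWL = 83.2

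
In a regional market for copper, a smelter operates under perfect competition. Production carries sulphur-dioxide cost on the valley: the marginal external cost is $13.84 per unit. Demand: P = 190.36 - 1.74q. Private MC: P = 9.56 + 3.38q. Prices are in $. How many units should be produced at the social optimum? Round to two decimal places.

Social marginal cost = private MC + MEC = 23.40 + 3.38q.
Set SMC = demand: 23.40 + 3.38q = 190.36 - 1.74q → q* = 32.6094.

q* = 32.61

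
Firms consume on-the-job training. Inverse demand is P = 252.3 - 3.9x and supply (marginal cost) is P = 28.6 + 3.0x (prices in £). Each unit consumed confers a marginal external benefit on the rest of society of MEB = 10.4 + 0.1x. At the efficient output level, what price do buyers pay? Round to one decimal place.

P = £118.0

Social marginal benefit = demand + MEB = 262.7 - 3.8x.
Set SMB = MC: 262.7 - 3.8x = 28.6 + 3.0x → x* = 34.4265.
Consumer price on the demand curve at x*: 252.3 − 3.9×34.4265 = 118.0367.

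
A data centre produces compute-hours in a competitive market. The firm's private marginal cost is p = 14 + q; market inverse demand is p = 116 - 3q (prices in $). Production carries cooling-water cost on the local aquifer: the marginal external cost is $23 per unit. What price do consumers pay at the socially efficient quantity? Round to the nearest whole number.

Social marginal cost = private MC + MEC = 37 + q.
Set SMC = demand: 37 + q = 116 - 3q → q* = 19.7500.
Consumer price on the demand curve at q*: 116 − 3×19.7500 = 56.7500.

P = $57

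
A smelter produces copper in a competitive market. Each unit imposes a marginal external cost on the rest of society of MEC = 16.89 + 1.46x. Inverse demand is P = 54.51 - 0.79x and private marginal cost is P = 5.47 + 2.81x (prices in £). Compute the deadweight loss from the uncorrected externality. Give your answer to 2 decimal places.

Market equilibrium (private): 5.47 + 2.81x = 54.51 - 0.79x → x_m = 13.6222.
Social marginal cost = private MC + MEC = 22.36 + 4.27x.
Set SMC = demand: 22.36 + 4.27x = 54.51 - 0.79x → x* = 6.3538.
The loss is the area between SMC and demand from x* to x_m; with linear curves that's a triangle of height MEC(x_m).
DWL = ½ × 7.2684 × 36.7784 = 133.6601.

DWL = £133.66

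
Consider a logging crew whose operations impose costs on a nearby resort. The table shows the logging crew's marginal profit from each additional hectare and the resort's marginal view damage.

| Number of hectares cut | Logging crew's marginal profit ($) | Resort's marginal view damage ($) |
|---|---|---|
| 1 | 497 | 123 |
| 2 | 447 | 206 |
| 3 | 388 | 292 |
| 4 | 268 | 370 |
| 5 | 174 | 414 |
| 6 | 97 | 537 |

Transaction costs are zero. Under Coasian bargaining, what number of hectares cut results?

3

Bargaining reaches the level where marginal profit last exceeds marginal view damage.
That holds through level 3 (388 ≥ 292) but not at 4 (268 < 370).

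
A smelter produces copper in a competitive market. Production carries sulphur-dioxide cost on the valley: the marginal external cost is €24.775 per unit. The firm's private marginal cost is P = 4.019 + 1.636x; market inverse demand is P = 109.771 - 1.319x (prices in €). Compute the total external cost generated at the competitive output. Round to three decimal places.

Market equilibrium (private): 4.019 + 1.636x = 109.771 - 1.319x → x_m = 35.7875.
Total external cost = MEC × x_m = 24.775 × 35.7875 = 886.6353.

€886.635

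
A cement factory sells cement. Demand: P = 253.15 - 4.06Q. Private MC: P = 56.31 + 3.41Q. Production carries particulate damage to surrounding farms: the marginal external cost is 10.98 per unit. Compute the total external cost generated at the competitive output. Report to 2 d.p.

289.33

Market equilibrium (private): 56.31 + 3.41Q = 253.15 - 4.06Q → Q_m = 26.3507.
Total external cost = MEC × Q_m = 10.98 × 26.3507 = 289.3307.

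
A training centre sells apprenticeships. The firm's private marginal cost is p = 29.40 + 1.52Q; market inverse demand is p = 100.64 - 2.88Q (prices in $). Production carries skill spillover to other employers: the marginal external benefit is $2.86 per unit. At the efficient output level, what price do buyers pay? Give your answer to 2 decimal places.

Social marginal cost = private MC − MEB = 26.54 + 1.52Q.
Set SMC = demand: 26.54 + 1.52Q = 100.64 - 2.88Q → Q* = 16.8409.
Consumer price on the demand curve at Q*: 100.64 − 2.88×16.8409 = 52.1382.

P = $52.14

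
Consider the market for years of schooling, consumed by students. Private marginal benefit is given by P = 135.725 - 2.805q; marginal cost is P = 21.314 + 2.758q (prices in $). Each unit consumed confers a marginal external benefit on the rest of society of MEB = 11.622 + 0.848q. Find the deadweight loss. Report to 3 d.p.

Market equilibrium (private): 21.314 + 2.758q = 135.725 - 2.805q → q_m = 20.5664.
Social marginal benefit = demand + MEB = 147.347 - 1.957q.
Set SMB = MC: 147.347 - 1.957q = 21.314 + 2.758q → q* = 26.7302.
The welfare-loss triangle has base |q_m − q*| and height MEB(q_m) (the vertical gap between SMB and MC is zero at q* and MEB at q_m).
DWL = ½ × 6.1638 × 29.0623 = 89.5671.

DWL = $89.567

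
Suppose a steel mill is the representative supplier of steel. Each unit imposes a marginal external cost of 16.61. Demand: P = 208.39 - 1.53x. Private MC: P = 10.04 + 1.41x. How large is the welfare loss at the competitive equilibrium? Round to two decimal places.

DWL = 46.92

Market equilibrium (private): 10.04 + 1.41x = 208.39 - 1.53x → x_m = 67.4660.
Social marginal cost = private MC + MEC = 26.65 + 1.41x.
Set SMC = demand: 26.65 + 1.41x = 208.39 - 1.53x → x* = 61.8163.
Height of the DWL triangle at x_m is SMC(x_m) − demand(x_m) = MEC(x_m) = 16.6100.
DWL = ½ × 5.6497 × 16.6100 = 46.9208.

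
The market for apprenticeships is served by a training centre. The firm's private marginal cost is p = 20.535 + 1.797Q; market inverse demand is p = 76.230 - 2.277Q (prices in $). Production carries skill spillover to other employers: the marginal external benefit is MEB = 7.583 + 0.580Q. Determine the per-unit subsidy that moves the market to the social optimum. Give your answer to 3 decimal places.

subsidy = $18.087 per unit

Social marginal cost = private MC − MEB = 12.952 + 1.217Q.
Set SMC = demand: 12.952 + 1.217Q = 76.230 - 2.277Q → Q* = 18.1105.
The Pigouvian subsidy equals MEB at Q*: 7.583 + 0.580×18.1105 = 18.0871.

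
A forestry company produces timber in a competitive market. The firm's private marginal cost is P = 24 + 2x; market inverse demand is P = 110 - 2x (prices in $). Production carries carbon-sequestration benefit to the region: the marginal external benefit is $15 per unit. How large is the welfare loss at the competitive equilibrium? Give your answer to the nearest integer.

Market equilibrium (private): 24 + 2x = 110 - 2x → x_m = 21.5000.
Social marginal cost = private MC − MEB = 9 + 2x.
Set SMC = demand: 9 + 2x = 110 - 2x → x* = 25.2500.
Between x* and x_m the wedge demand − SMC runs linearly from 0 to MEB(x_m), so the loss is a triangle.
DWL = ½ × 3.7500 × 15.0000 = 28.1250.

DWL = $28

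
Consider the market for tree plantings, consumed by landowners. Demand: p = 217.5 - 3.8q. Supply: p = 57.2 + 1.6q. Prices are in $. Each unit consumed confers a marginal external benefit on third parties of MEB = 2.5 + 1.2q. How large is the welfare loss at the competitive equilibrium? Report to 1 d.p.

Market equilibrium (private): 57.2 + 1.6q = 217.5 - 3.8q → q_m = 29.6852.
Social marginal benefit = demand + MEB = 220.0 - 2.6q.
Set SMB = MC: 220.0 - 2.6q = 57.2 + 1.6q → q* = 38.7619.
Height of the DWL triangle at q_m is SMB(q_m) − MC(q_m) = MEB(q_m) = 38.1222.
DWL = ½ × 9.0767 × 38.1222 = 173.0119.

DWL = $173.0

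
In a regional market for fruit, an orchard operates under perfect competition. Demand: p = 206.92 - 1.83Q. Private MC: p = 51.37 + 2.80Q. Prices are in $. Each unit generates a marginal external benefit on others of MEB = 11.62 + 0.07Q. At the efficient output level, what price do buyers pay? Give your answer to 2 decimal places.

P = $139.83

Social marginal cost = private MC − MEB = 39.75 + 2.73Q.
Set SMC = demand: 39.75 + 2.73Q = 206.92 - 1.83Q → Q* = 36.6601.
Consumer price on the demand curve at Q*: 206.92 − 1.83×36.6601 = 139.8320.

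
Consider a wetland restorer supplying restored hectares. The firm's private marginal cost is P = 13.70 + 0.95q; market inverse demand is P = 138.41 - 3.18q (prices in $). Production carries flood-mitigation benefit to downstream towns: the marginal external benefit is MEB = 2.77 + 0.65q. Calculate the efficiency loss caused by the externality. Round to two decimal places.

DWL = $72.08

Market equilibrium (private): 13.70 + 0.95q = 138.41 - 3.18q → q_m = 30.1961.
Social marginal cost = private MC − MEB = 10.93 + 0.30q.
Set SMC = demand: 10.93 + 0.30q = 138.41 - 3.18q → q* = 36.6322.
Height of the DWL triangle at q_m is demand(q_m) − SMC(q_m) = MEB(q_m) = 22.3975.
DWL = ½ × 6.4361 × 22.3975 = 72.0763.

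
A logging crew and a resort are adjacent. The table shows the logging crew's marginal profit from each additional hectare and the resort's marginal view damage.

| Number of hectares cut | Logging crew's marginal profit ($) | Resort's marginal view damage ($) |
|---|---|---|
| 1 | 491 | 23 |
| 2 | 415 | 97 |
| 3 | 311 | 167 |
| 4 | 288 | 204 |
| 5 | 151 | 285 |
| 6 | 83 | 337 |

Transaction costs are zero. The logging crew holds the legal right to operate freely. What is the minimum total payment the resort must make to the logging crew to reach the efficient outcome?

Left alone the logging crew would choose level 6 (marginal profit stays positive).
Efficient level: k* = 4 (marginal profit ≥ marginal view damage through 4).
The resort must at least cover the logging crew's forgone profit from cutting 6→4: 151 + 83 = 234.

$234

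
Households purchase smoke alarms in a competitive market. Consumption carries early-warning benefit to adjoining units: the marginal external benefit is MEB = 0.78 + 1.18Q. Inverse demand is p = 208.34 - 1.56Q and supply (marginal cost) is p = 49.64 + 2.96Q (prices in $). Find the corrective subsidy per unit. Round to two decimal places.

subsidy = $57.12 per unit

Social marginal benefit = demand + MEB = 209.12 - 0.38Q.
Set SMB = MC: 209.12 - 0.38Q = 49.64 + 2.96Q → Q* = 47.7485.
The Pigouvian subsidy equals MEB at Q*: 0.78 + 1.18×47.7485 = 57.1232.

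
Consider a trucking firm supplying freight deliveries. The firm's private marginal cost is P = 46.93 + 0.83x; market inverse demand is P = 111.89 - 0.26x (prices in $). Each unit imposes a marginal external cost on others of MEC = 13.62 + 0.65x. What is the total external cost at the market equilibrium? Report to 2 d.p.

Market equilibrium (private): 46.93 + 0.83x = 111.89 - 0.26x → x_m = 59.5963.
Total external cost = ∫₀^{x_m} (13.62 + 0.65x) dx = 13.62×59.5963 + ½×0.65×59.5963² = 1966.0103.

$1966.01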